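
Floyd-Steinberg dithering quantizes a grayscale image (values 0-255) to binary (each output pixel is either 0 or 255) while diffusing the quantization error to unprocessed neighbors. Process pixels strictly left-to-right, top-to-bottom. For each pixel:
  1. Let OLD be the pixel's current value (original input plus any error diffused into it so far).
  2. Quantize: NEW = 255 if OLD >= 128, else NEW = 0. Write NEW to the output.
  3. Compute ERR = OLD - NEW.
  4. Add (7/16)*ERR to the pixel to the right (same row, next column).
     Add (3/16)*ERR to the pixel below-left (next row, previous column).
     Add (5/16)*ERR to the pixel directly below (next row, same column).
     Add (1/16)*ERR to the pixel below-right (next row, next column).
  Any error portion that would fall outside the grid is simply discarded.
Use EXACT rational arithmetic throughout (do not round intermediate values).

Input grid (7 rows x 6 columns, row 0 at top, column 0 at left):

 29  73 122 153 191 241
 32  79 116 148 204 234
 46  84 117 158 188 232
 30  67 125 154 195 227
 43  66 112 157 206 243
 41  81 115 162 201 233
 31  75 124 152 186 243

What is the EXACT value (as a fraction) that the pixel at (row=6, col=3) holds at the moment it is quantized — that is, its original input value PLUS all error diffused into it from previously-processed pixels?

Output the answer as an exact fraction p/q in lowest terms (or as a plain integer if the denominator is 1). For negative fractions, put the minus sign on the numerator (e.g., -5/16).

(0,0): OLD=29 → NEW=0, ERR=29
(0,1): OLD=1371/16 → NEW=0, ERR=1371/16
(0,2): OLD=40829/256 → NEW=255, ERR=-24451/256
(0,3): OLD=455531/4096 → NEW=0, ERR=455531/4096
(0,4): OLD=15706093/65536 → NEW=255, ERR=-1005587/65536
(0,5): OLD=245667707/1048576 → NEW=255, ERR=-21719173/1048576
(1,0): OLD=14625/256 → NEW=0, ERR=14625/256
(1,1): OLD=234855/2048 → NEW=0, ERR=234855/2048
(1,2): OLD=10651635/65536 → NEW=255, ERR=-6060045/65536
(1,3): OLD=34983799/262144 → NEW=255, ERR=-31862921/262144
(1,4): OLD=2501401733/16777216 → NEW=255, ERR=-1776788347/16777216
(1,5): OLD=48381414163/268435456 → NEW=255, ERR=-20069627117/268435456
(2,0): OLD=2796893/32768 → NEW=0, ERR=2796893/32768
(2,1): OLD=150377551/1048576 → NEW=255, ERR=-117009329/1048576
(2,2): OLD=396956077/16777216 → NEW=0, ERR=396956077/16777216
(2,3): OLD=14056811653/134217728 → NEW=0, ERR=14056811653/134217728
(2,4): OLD=769269634575/4294967296 → NEW=255, ERR=-325947025905/4294967296
(2,5): OLD=11600861435225/68719476736 → NEW=255, ERR=-5922605132455/68719476736
(3,0): OLD=599791373/16777216 → NEW=0, ERR=599791373/16777216
(3,1): OLD=7722923145/134217728 → NEW=0, ERR=7722923145/134217728
(3,2): OLD=182783700971/1073741824 → NEW=255, ERR=-91020464149/1073741824
(3,3): OLD=9407095963649/68719476736 → NEW=255, ERR=-8116370604031/68719476736
(3,4): OLD=60471841642337/549755813888 → NEW=0, ERR=60471841642337/549755813888
(3,5): OLD=2141390582923535/8796093022208 → NEW=255, ERR=-101613137739505/8796093022208
(4,0): OLD=139502221219/2147483648 → NEW=0, ERR=139502221219/2147483648
(4,1): OLD=3392742643271/34359738368 → NEW=0, ERR=3392742643271/34359738368
(4,2): OLD=121122175627173/1099511627776 → NEW=0, ERR=121122175627173/1099511627776
(4,3): OLD=3230144884606489/17592186044416 → NEW=255, ERR=-1255862556719591/17592186044416
(4,4): OLD=56180832267062953/281474976710656 → NEW=255, ERR=-15595286794154327/281474976710656
(4,5): OLD=999911182774505983/4503599627370496 → NEW=255, ERR=-148506722204970497/4503599627370496
(5,0): OLD=43878393996741/549755813888 → NEW=0, ERR=43878393996741/549755813888
(5,1): OLD=3016895072621077/17592186044416 → NEW=255, ERR=-1469112368705003/17592186044416
(5,2): OLD=14872553177080119/140737488355328 → NEW=0, ERR=14872553177080119/140737488355328
(5,3): OLD=821551296153668045/4503599627370496 → NEW=255, ERR=-326866608825808435/4503599627370496
(5,4): OLD=1272608276896922893/9007199254740992 → NEW=255, ERR=-1024227533062030067/9007199254740992
(5,5): OLD=24425129690777564273/144115188075855872 → NEW=255, ERR=-12324243268565683087/144115188075855872
(6,0): OLD=11338930211393887/281474976710656 → NEW=0, ERR=11338930211393887/281474976710656
(6,1): OLD=411314550824956275/4503599627370496 → NEW=0, ERR=411314550824956275/4503599627370496
(6,2): OLD=3209314857986167739/18014398509481984 → NEW=255, ERR=-1384356761931738181/18014398509481984
(6,3): OLD=23341509273315923951/288230376151711744 → NEW=0, ERR=23341509273315923951/288230376151711744
Target (6,3): original=152, with diffused error = 23341509273315923951/288230376151711744

Answer: 23341509273315923951/288230376151711744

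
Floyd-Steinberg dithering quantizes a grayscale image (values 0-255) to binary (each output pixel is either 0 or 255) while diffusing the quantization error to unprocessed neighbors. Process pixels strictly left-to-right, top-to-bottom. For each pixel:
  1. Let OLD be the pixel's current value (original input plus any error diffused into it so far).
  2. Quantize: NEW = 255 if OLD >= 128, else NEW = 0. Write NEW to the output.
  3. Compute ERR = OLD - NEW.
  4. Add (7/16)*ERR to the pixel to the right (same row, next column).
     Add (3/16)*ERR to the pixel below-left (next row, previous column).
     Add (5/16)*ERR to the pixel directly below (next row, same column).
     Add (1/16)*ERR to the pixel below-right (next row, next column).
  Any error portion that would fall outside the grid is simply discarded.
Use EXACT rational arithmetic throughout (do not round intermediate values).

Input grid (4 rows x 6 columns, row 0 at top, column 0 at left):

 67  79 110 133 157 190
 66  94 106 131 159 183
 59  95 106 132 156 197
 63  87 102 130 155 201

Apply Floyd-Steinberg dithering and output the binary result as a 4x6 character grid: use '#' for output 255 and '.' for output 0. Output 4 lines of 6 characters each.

Answer: ..#.##
.#.#.#
..#.##
.#.#.#

Derivation:
(0,0): OLD=67 → NEW=0, ERR=67
(0,1): OLD=1733/16 → NEW=0, ERR=1733/16
(0,2): OLD=40291/256 → NEW=255, ERR=-24989/256
(0,3): OLD=369845/4096 → NEW=0, ERR=369845/4096
(0,4): OLD=12878067/65536 → NEW=255, ERR=-3833613/65536
(0,5): OLD=172394149/1048576 → NEW=255, ERR=-94992731/1048576
(1,0): OLD=27455/256 → NEW=0, ERR=27455/256
(1,1): OLD=329017/2048 → NEW=255, ERR=-193223/2048
(1,2): OLD=3795757/65536 → NEW=0, ERR=3795757/65536
(1,3): OLD=43905833/262144 → NEW=255, ERR=-22940887/262144
(1,4): OLD=1528245595/16777216 → NEW=0, ERR=1528245595/16777216
(1,5): OLD=51240584205/268435456 → NEW=255, ERR=-17210457075/268435456
(2,0): OLD=2451843/32768 → NEW=0, ERR=2451843/32768
(2,1): OLD=121440593/1048576 → NEW=0, ERR=121440593/1048576
(2,2): OLD=2557908787/16777216 → NEW=255, ERR=-1720281293/16777216
(2,3): OLD=10803438939/134217728 → NEW=0, ERR=10803438939/134217728
(2,4): OLD=868399851409/4294967296 → NEW=255, ERR=-226816809071/4294967296
(2,5): OLD=10964413559815/68719476736 → NEW=255, ERR=-6559053007865/68719476736
(3,0): OLD=1813581267/16777216 → NEW=0, ERR=1813581267/16777216
(3,1): OLD=20929350359/134217728 → NEW=255, ERR=-13296170281/134217728
(3,2): OLD=52556800565/1073741824 → NEW=0, ERR=52556800565/1073741824
(3,3): OLD=11012830183519/68719476736 → NEW=255, ERR=-6510636384161/68719476736
(3,4): OLD=46279352301823/549755813888 → NEW=0, ERR=46279352301823/549755813888
(3,5): OLD=1800575491700881/8796093022208 → NEW=255, ERR=-442428228962159/8796093022208
Row 0: ..#.##
Row 1: .#.#.#
Row 2: ..#.##
Row 3: .#.#.#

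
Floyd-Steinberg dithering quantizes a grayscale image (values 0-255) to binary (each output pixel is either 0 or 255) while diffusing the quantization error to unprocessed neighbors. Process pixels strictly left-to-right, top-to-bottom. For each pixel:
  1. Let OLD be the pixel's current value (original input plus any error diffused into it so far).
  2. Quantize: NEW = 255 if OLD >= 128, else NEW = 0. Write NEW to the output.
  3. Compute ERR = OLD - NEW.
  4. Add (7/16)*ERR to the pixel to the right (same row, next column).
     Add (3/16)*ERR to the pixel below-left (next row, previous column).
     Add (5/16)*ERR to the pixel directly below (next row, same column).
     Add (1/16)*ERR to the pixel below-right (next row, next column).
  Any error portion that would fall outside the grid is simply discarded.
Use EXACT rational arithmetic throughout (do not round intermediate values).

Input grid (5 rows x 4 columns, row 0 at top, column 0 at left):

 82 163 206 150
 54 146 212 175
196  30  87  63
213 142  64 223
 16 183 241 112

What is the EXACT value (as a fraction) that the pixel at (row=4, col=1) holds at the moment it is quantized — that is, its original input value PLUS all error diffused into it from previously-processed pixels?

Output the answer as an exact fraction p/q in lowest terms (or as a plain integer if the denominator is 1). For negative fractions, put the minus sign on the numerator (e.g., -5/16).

Answer: 4082499233407/17179869184

Derivation:
(0,0): OLD=82 → NEW=0, ERR=82
(0,1): OLD=1591/8 → NEW=255, ERR=-449/8
(0,2): OLD=23225/128 → NEW=255, ERR=-9415/128
(0,3): OLD=241295/2048 → NEW=0, ERR=241295/2048
(1,0): OLD=8845/128 → NEW=0, ERR=8845/128
(1,1): OLD=153627/1024 → NEW=255, ERR=-107493/1024
(1,2): OLD=5297655/32768 → NEW=255, ERR=-3058185/32768
(1,3): OLD=87236465/524288 → NEW=255, ERR=-46456975/524288
(2,0): OLD=3242585/16384 → NEW=255, ERR=-935335/16384
(2,1): OLD=-21475165/524288 → NEW=0, ERR=-21475165/524288
(2,2): OLD=17552575/1048576 → NEW=0, ERR=17552575/1048576
(2,3): OLD=617400963/16777216 → NEW=0, ERR=617400963/16777216
(3,0): OLD=1572694409/8388608 → NEW=255, ERR=-566400631/8388608
(3,1): OLD=13318470039/134217728 → NEW=0, ERR=13318470039/134217728
(3,2): OLD=251221872617/2147483648 → NEW=0, ERR=251221872617/2147483648
(3,3): OLD=9851859054303/34359738368 → NEW=255, ERR=1090125770463/34359738368
(4,0): OLD=29003098005/2147483648 → NEW=0, ERR=29003098005/2147483648
(4,1): OLD=4082499233407/17179869184 → NEW=255, ERR=-298367408513/17179869184
Target (4,1): original=183, with diffused error = 4082499233407/17179869184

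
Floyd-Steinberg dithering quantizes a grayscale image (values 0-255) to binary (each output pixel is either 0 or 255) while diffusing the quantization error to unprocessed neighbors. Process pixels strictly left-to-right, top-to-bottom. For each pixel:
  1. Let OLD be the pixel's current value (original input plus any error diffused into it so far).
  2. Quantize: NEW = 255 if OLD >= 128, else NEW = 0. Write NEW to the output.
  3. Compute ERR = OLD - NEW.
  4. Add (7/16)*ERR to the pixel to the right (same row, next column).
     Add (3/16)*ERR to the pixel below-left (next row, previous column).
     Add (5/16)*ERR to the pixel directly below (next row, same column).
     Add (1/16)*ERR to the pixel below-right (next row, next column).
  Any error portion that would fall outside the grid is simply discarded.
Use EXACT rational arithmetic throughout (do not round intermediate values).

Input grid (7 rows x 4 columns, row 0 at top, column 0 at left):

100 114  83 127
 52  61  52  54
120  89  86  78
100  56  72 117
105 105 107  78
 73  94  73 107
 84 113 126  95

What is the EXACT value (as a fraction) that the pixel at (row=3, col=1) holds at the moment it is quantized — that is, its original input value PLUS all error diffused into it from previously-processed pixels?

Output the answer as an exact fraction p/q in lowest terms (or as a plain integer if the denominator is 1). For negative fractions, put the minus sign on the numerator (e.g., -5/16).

(0,0): OLD=100 → NEW=0, ERR=100
(0,1): OLD=631/4 → NEW=255, ERR=-389/4
(0,2): OLD=2589/64 → NEW=0, ERR=2589/64
(0,3): OLD=148171/1024 → NEW=255, ERR=-112949/1024
(1,0): OLD=4161/64 → NEW=0, ERR=4161/64
(1,1): OLD=37319/512 → NEW=0, ERR=37319/512
(1,2): OLD=1143123/16384 → NEW=0, ERR=1143123/16384
(1,3): OLD=13784501/262144 → NEW=0, ERR=13784501/262144
(2,0): OLD=1261437/8192 → NEW=255, ERR=-827523/8192
(2,1): OLD=22211119/262144 → NEW=0, ERR=22211119/262144
(2,2): OLD=83512331/524288 → NEW=255, ERR=-50181109/524288
(2,3): OLD=477468607/8388608 → NEW=0, ERR=477468607/8388608
(3,0): OLD=353660077/4194304 → NEW=0, ERR=353660077/4194304
(3,1): OLD=6382568051/67108864 → NEW=0, ERR=6382568051/67108864
Target (3,1): original=56, with diffused error = 6382568051/67108864

Answer: 6382568051/67108864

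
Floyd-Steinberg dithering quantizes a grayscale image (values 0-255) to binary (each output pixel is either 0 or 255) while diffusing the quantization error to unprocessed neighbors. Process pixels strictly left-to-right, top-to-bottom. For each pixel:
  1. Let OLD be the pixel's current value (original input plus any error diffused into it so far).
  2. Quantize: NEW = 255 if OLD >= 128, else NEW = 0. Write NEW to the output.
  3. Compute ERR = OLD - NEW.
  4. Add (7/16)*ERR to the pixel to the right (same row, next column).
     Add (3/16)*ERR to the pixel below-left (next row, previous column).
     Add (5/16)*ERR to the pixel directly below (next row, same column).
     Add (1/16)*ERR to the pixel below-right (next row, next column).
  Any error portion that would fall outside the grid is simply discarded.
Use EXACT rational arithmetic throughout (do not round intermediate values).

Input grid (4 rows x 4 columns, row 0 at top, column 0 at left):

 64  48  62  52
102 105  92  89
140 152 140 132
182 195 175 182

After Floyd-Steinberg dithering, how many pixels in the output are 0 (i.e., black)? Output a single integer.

Answer: 8

Derivation:
(0,0): OLD=64 → NEW=0, ERR=64
(0,1): OLD=76 → NEW=0, ERR=76
(0,2): OLD=381/4 → NEW=0, ERR=381/4
(0,3): OLD=5995/64 → NEW=0, ERR=5995/64
(1,0): OLD=545/4 → NEW=255, ERR=-475/4
(1,1): OLD=3157/32 → NEW=0, ERR=3157/32
(1,2): OLD=191735/1024 → NEW=255, ERR=-69385/1024
(1,3): OLD=1549617/16384 → NEW=0, ERR=1549617/16384
(2,0): OLD=62151/512 → NEW=0, ERR=62151/512
(2,1): OLD=3535847/16384 → NEW=255, ERR=-642073/16384
(2,2): OLD=8230021/65536 → NEW=0, ERR=8230021/65536
(2,3): OLD=222573879/1048576 → NEW=255, ERR=-44813001/1048576
(3,0): OLD=55728149/262144 → NEW=255, ERR=-11118571/262144
(3,1): OLD=819275007/4194304 → NEW=255, ERR=-250272513/4194304
(3,2): OLD=11923623629/67108864 → NEW=255, ERR=-5189136691/67108864
(3,3): OLD=153184436315/1073741824 → NEW=255, ERR=-120619728805/1073741824
Output grid:
  Row 0: ....  (4 black, running=4)
  Row 1: #.#.  (2 black, running=6)
  Row 2: .#.#  (2 black, running=8)
  Row 3: ####  (0 black, running=8)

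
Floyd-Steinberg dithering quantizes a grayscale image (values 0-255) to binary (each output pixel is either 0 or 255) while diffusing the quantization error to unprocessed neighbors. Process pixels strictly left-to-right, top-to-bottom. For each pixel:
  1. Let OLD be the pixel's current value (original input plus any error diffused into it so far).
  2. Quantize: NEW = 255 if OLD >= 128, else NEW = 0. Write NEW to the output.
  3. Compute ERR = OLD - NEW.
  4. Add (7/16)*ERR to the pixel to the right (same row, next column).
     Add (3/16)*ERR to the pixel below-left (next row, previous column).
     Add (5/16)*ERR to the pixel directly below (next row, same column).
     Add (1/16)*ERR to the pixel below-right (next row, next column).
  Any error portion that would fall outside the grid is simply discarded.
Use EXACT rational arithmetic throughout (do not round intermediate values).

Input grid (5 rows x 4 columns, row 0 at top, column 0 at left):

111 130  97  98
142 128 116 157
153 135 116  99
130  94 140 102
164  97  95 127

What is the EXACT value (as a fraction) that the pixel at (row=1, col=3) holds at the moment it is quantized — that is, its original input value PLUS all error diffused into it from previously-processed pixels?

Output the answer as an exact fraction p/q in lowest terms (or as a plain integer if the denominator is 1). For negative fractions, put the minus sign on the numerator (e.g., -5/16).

Answer: 180536471/1048576

Derivation:
(0,0): OLD=111 → NEW=0, ERR=111
(0,1): OLD=2857/16 → NEW=255, ERR=-1223/16
(0,2): OLD=16271/256 → NEW=0, ERR=16271/256
(0,3): OLD=515305/4096 → NEW=0, ERR=515305/4096
(1,0): OLD=41563/256 → NEW=255, ERR=-23717/256
(1,1): OLD=168829/2048 → NEW=0, ERR=168829/2048
(1,2): OLD=12500289/65536 → NEW=255, ERR=-4211391/65536
(1,3): OLD=180536471/1048576 → NEW=255, ERR=-86850409/1048576
Target (1,3): original=157, with diffused error = 180536471/1048576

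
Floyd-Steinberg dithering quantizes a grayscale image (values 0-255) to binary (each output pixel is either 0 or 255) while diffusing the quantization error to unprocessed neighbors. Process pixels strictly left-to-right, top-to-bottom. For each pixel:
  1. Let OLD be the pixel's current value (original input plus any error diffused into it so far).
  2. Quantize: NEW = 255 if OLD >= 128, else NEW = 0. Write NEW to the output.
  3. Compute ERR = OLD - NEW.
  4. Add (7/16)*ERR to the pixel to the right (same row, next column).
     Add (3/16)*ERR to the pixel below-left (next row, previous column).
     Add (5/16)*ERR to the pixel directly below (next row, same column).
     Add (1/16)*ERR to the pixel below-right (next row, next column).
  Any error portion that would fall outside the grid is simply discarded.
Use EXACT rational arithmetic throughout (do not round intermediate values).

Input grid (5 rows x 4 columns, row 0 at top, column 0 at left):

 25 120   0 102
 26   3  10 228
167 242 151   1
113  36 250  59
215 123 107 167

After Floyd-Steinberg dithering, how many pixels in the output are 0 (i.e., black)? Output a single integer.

Answer: 12

Derivation:
(0,0): OLD=25 → NEW=0, ERR=25
(0,1): OLD=2095/16 → NEW=255, ERR=-1985/16
(0,2): OLD=-13895/256 → NEW=0, ERR=-13895/256
(0,3): OLD=320527/4096 → NEW=0, ERR=320527/4096
(1,0): OLD=2701/256 → NEW=0, ERR=2701/256
(1,1): OLD=-81445/2048 → NEW=0, ERR=-81445/2048
(1,2): OLD=-1143049/65536 → NEW=0, ERR=-1143049/65536
(1,3): OLD=253159025/1048576 → NEW=255, ERR=-14227855/1048576
(2,0): OLD=5335961/32768 → NEW=255, ERR=-3019879/32768
(2,1): OLD=195708195/1048576 → NEW=255, ERR=-71678685/1048576
(2,2): OLD=231972687/2097152 → NEW=0, ERR=231972687/2097152
(2,3): OLD=1478507123/33554432 → NEW=0, ERR=1478507123/33554432
(3,0): OLD=1197608713/16777216 → NEW=0, ERR=1197608713/16777216
(3,1): OLD=16333809047/268435456 → NEW=0, ERR=16333809047/268435456
(3,2): OLD=1353675434601/4294967296 → NEW=255, ERR=258458774121/4294967296
(3,3): OLD=7284985167967/68719476736 → NEW=0, ERR=7284985167967/68719476736
(4,0): OLD=1068228092821/4294967296 → NEW=255, ERR=-26988567659/4294967296
(4,1): OLD=5326122270783/34359738368 → NEW=255, ERR=-3435611013057/34359738368
(4,2): OLD=116262302538847/1099511627776 → NEW=0, ERR=116262302538847/1099511627776
(4,3): OLD=4400695446801737/17592186044416 → NEW=255, ERR=-85311994524343/17592186044416
Output grid:
  Row 0: .#..  (3 black, running=3)
  Row 1: ...#  (3 black, running=6)
  Row 2: ##..  (2 black, running=8)
  Row 3: ..#.  (3 black, running=11)
  Row 4: ##.#  (1 black, running=12)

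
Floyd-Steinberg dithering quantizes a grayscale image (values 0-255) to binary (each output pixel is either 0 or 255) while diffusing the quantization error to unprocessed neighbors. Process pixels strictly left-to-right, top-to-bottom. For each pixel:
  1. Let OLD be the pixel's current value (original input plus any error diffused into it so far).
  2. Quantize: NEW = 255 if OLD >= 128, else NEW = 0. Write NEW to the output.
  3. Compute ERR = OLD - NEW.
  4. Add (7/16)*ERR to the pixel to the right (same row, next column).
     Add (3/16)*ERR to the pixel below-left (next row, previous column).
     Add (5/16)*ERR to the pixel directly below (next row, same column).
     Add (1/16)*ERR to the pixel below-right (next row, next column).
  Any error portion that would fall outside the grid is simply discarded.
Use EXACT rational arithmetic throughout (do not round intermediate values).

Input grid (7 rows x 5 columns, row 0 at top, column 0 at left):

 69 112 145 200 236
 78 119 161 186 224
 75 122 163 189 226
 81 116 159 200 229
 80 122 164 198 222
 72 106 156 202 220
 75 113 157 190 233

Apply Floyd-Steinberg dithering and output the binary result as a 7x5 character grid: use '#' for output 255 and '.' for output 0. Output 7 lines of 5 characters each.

(0,0): OLD=69 → NEW=0, ERR=69
(0,1): OLD=2275/16 → NEW=255, ERR=-1805/16
(0,2): OLD=24485/256 → NEW=0, ERR=24485/256
(0,3): OLD=990595/4096 → NEW=255, ERR=-53885/4096
(0,4): OLD=15089301/65536 → NEW=255, ERR=-1622379/65536
(1,0): OLD=20073/256 → NEW=0, ERR=20073/256
(1,1): OLD=287327/2048 → NEW=255, ERR=-234913/2048
(1,2): OLD=8597579/65536 → NEW=255, ERR=-8114101/65536
(1,3): OLD=33831663/262144 → NEW=255, ERR=-33015057/262144
(1,4): OLD=672522477/4194304 → NEW=255, ERR=-397025043/4194304
(2,0): OLD=2555781/32768 → NEW=0, ERR=2555781/32768
(2,1): OLD=106917511/1048576 → NEW=0, ERR=106917511/1048576
(2,2): OLD=2317524565/16777216 → NEW=255, ERR=-1960665515/16777216
(2,3): OLD=19603313967/268435456 → NEW=0, ERR=19603313967/268435456
(2,4): OLD=947030374537/4294967296 → NEW=255, ERR=-148186285943/4294967296
(3,0): OLD=2088631989/16777216 → NEW=0, ERR=2088631989/16777216
(3,1): OLD=24869450513/134217728 → NEW=255, ERR=-9356070127/134217728
(3,2): OLD=481242401803/4294967296 → NEW=0, ERR=481242401803/4294967296
(3,3): OLD=2216796005939/8589934592 → NEW=255, ERR=26362684979/8589934592
(3,4): OLD=30803502327455/137438953472 → NEW=255, ERR=-4243430807905/137438953472
(4,0): OLD=227275761019/2147483648 → NEW=0, ERR=227275761019/2147483648
(4,1): OLD=12047082590331/68719476736 → NEW=255, ERR=-5476383977349/68719476736
(4,2): OLD=176327007792533/1099511627776 → NEW=255, ERR=-104048457290347/1099511627776
(4,3): OLD=2793141469620347/17592186044416 → NEW=255, ERR=-1692865971705733/17592186044416
(4,4): OLD=47975578089603293/281474976710656 → NEW=255, ERR=-23800540971613987/281474976710656
(5,0): OLD=99099807030865/1099511627776 → NEW=0, ERR=99099807030865/1099511627776
(5,1): OLD=962289734753459/8796093022208 → NEW=0, ERR=962289734753459/8796093022208
(5,2): OLD=42577723856864459/281474976710656 → NEW=255, ERR=-29198395204352821/281474976710656
(5,3): OLD=117967763145185253/1125899906842624 → NEW=0, ERR=117967763145185253/1125899906842624
(5,4): OLD=4204587772480886599/18014398509481984 → NEW=255, ERR=-389083847437019321/18014398509481984
(6,0): OLD=17406173112144577/140737488355328 → NEW=0, ERR=17406173112144577/140737488355328
(6,1): OLD=844333904010286543/4503599627370496 → NEW=255, ERR=-304084000969189937/4503599627370496
(6,2): OLD=8756888142758124757/72057594037927936 → NEW=0, ERR=8756888142758124757/72057594037927936
(6,3): OLD=305959191739508525671/1152921504606846976 → NEW=255, ERR=11964208064762546791/1152921504606846976
(6,4): OLD=4378132983908486870417/18446744073709551616 → NEW=255, ERR=-325786754887448791663/18446744073709551616
Row 0: .#.##
Row 1: .####
Row 2: ..#.#
Row 3: .#.##
Row 4: .####
Row 5: ..#.#
Row 6: .#.##

Answer: .#.##
.####
..#.#
.#.##
.####
..#.#
.#.##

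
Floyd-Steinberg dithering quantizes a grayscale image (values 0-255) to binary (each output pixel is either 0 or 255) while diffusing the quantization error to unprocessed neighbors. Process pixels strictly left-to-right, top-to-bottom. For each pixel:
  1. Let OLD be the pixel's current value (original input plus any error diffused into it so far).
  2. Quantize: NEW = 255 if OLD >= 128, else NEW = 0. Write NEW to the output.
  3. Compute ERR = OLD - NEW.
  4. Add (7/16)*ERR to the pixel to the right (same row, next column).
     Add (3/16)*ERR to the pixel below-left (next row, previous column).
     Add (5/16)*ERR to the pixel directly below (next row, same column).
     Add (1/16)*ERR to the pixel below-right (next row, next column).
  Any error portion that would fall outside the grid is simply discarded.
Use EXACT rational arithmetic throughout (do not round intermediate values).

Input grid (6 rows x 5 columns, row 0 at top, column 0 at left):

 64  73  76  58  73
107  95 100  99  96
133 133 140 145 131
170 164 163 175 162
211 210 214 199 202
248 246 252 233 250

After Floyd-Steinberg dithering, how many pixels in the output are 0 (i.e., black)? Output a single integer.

Answer: 11

Derivation:
(0,0): OLD=64 → NEW=0, ERR=64
(0,1): OLD=101 → NEW=0, ERR=101
(0,2): OLD=1923/16 → NEW=0, ERR=1923/16
(0,3): OLD=28309/256 → NEW=0, ERR=28309/256
(0,4): OLD=497171/4096 → NEW=0, ERR=497171/4096
(1,0): OLD=2335/16 → NEW=255, ERR=-1745/16
(1,1): OLD=13489/128 → NEW=0, ERR=13489/128
(1,2): OLD=863069/4096 → NEW=255, ERR=-181411/4096
(1,3): OLD=2366677/16384 → NEW=255, ERR=-1811243/16384
(1,4): OLD=24242319/262144 → NEW=0, ERR=24242319/262144
(2,0): OLD=243051/2048 → NEW=0, ERR=243051/2048
(2,1): OLD=13286289/65536 → NEW=255, ERR=-3425391/65536
(2,2): OLD=93481475/1048576 → NEW=0, ERR=93481475/1048576
(2,3): OLD=2751935497/16777216 → NEW=255, ERR=-1526254583/16777216
(2,4): OLD=30384091903/268435456 → NEW=0, ERR=30384091903/268435456
(3,0): OLD=206869907/1048576 → NEW=255, ERR=-60516973/1048576
(3,1): OLD=1229349935/8388608 → NEW=255, ERR=-909745105/8388608
(3,2): OLD=33041402013/268435456 → NEW=0, ERR=33041402013/268435456
(3,3): OLD=121986532195/536870912 → NEW=255, ERR=-14915550365/536870912
(3,4): OLD=1542161323723/8589934592 → NEW=255, ERR=-648271997237/8589934592
(4,0): OLD=23170026373/134217728 → NEW=255, ERR=-11055494267/134217728
(4,1): OLD=685238856573/4294967296 → NEW=255, ERR=-409977803907/4294967296
(4,2): OLD=13655672852675/68719476736 → NEW=255, ERR=-3867793715005/68719476736
(4,3): OLD=175082376670429/1099511627776 → NEW=255, ERR=-105293088412451/1099511627776
(4,4): OLD=2371128836705675/17592186044416 → NEW=255, ERR=-2114878604620405/17592186044416
(5,0): OLD=14043617736087/68719476736 → NEW=255, ERR=-3479848831593/68719476736
(5,1): OLD=98029450044733/549755813888 → NEW=255, ERR=-42158282496707/549755813888
(5,2): OLD=3112757848000989/17592186044416 → NEW=255, ERR=-1373249593325091/17592186044416
(5,3): OLD=10053171085602159/70368744177664 → NEW=255, ERR=-7890858679702161/70368744177664
(5,4): OLD=177202636201935909/1125899906842624 → NEW=255, ERR=-109901840042933211/1125899906842624
Output grid:
  Row 0: .....  (5 black, running=5)
  Row 1: #.##.  (2 black, running=7)
  Row 2: .#.#.  (3 black, running=10)
  Row 3: ##.##  (1 black, running=11)
  Row 4: #####  (0 black, running=11)
  Row 5: #####  (0 black, running=11)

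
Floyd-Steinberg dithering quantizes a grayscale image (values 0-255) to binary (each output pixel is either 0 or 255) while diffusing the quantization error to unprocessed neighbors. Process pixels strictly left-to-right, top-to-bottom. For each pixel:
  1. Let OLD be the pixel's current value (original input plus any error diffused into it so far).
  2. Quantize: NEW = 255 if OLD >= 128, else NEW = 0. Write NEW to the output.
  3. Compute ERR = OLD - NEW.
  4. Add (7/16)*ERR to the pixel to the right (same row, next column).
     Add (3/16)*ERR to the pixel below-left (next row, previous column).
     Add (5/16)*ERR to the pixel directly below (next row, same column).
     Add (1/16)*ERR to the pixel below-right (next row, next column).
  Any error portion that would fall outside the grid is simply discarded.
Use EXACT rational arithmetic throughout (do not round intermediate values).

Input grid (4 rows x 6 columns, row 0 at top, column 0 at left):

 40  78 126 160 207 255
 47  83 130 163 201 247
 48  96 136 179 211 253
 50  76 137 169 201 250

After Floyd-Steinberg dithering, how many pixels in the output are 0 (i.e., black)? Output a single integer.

(0,0): OLD=40 → NEW=0, ERR=40
(0,1): OLD=191/2 → NEW=0, ERR=191/2
(0,2): OLD=5369/32 → NEW=255, ERR=-2791/32
(0,3): OLD=62383/512 → NEW=0, ERR=62383/512
(0,4): OLD=2132425/8192 → NEW=255, ERR=43465/8192
(0,5): OLD=33727615/131072 → NEW=255, ERR=304255/131072
(1,0): OLD=2477/32 → NEW=0, ERR=2477/32
(1,1): OLD=34011/256 → NEW=255, ERR=-31269/256
(1,2): OLD=639959/8192 → NEW=0, ERR=639959/8192
(1,3): OLD=7562747/32768 → NEW=255, ERR=-793093/32768
(1,4): OLD=419680961/2097152 → NEW=255, ERR=-115092799/2097152
(1,5): OLD=7517762551/33554432 → NEW=255, ERR=-1038617609/33554432
(2,0): OLD=201881/4096 → NEW=0, ERR=201881/4096
(2,1): OLD=12960195/131072 → NEW=0, ERR=12960195/131072
(2,2): OLD=401603913/2097152 → NEW=255, ERR=-133169847/2097152
(2,3): OLD=2319407873/16777216 → NEW=255, ERR=-1958782207/16777216
(2,4): OLD=72721407555/536870912 → NEW=255, ERR=-64180675005/536870912
(2,5): OLD=1611435561477/8589934592 → NEW=255, ERR=-578997759483/8589934592
(3,0): OLD=176039145/2097152 → NEW=0, ERR=176039145/2097152
(3,1): OLD=2261539989/16777216 → NEW=255, ERR=-2016650091/16777216
(3,2): OLD=6557435647/134217728 → NEW=0, ERR=6557435647/134217728
(3,3): OLD=1095268485197/8589934592 → NEW=0, ERR=1095268485197/8589934592
(3,4): OLD=13708882637709/68719476736 → NEW=255, ERR=-3814583929971/68719476736
(3,5): OLD=216800782654243/1099511627776 → NEW=255, ERR=-63574682428637/1099511627776
Output grid:
  Row 0: ..#.##  (3 black, running=3)
  Row 1: .#.###  (2 black, running=5)
  Row 2: ..####  (2 black, running=7)
  Row 3: .#..##  (3 black, running=10)

Answer: 10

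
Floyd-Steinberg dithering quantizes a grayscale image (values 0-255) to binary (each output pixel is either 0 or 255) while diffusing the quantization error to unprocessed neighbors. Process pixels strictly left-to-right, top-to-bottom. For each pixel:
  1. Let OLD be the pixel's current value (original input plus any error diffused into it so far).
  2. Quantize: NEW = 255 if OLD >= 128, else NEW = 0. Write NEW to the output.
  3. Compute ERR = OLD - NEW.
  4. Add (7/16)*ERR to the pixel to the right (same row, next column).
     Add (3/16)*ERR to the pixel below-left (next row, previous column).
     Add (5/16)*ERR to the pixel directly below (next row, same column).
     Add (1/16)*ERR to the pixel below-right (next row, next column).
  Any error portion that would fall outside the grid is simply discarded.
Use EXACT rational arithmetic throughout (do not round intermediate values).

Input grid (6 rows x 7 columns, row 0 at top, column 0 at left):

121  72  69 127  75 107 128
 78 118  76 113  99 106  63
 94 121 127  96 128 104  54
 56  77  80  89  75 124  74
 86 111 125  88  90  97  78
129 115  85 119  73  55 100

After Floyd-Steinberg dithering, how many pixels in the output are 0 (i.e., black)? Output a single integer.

(0,0): OLD=121 → NEW=0, ERR=121
(0,1): OLD=1999/16 → NEW=0, ERR=1999/16
(0,2): OLD=31657/256 → NEW=0, ERR=31657/256
(0,3): OLD=741791/4096 → NEW=255, ERR=-302689/4096
(0,4): OLD=2796377/65536 → NEW=0, ERR=2796377/65536
(0,5): OLD=131772271/1048576 → NEW=0, ERR=131772271/1048576
(0,6): OLD=3069889545/16777216 → NEW=255, ERR=-1208300535/16777216
(1,0): OLD=35645/256 → NEW=255, ERR=-29635/256
(1,1): OLD=280875/2048 → NEW=255, ERR=-241365/2048
(1,2): OLD=3737863/65536 → NEW=0, ERR=3737863/65536
(1,3): OLD=34233083/262144 → NEW=255, ERR=-32613637/262144
(1,4): OLD=1289301137/16777216 → NEW=0, ERR=1289301137/16777216
(1,5): OLD=22556009441/134217728 → NEW=255, ERR=-11669511199/134217728
(1,6): OLD=22139720719/2147483648 → NEW=0, ERR=22139720719/2147483648
(2,0): OLD=1170697/32768 → NEW=0, ERR=1170697/32768
(2,1): OLD=108276083/1048576 → NEW=0, ERR=108276083/1048576
(2,2): OLD=2672725529/16777216 → NEW=255, ERR=-1605464551/16777216
(2,3): OLD=4459992209/134217728 → NEW=0, ERR=4459992209/134217728
(2,4): OLD=152981591073/1073741824 → NEW=255, ERR=-120822574047/1073741824
(2,5): OLD=1179785565387/34359738368 → NEW=0, ERR=1179785565387/34359738368
(2,6): OLD=36729095698237/549755813888 → NEW=0, ERR=36729095698237/549755813888
(3,0): OLD=1451663865/16777216 → NEW=0, ERR=1451663865/16777216
(3,1): OLD=17638133509/134217728 → NEW=255, ERR=-16587387131/134217728
(3,2): OLD=9353857567/1073741824 → NEW=0, ERR=9353857567/1073741824
(3,3): OLD=326916898825/4294967296 → NEW=0, ERR=326916898825/4294967296
(3,4): OLD=44888535229945/549755813888 → NEW=0, ERR=44888535229945/549755813888
(3,5): OLD=773822127888507/4398046511104 → NEW=255, ERR=-347679732443013/4398046511104
(3,6): OLD=4393705322345061/70368744177664 → NEW=0, ERR=4393705322345061/70368744177664
(4,0): OLD=192987986935/2147483648 → NEW=0, ERR=192987986935/2147483648
(4,1): OLD=4079792017035/34359738368 → NEW=0, ERR=4079792017035/34359738368
(4,2): OLD=102374272532229/549755813888 → NEW=255, ERR=-37813460009211/549755813888
(4,3): OLD=429021780950983/4398046511104 → NEW=0, ERR=429021780950983/4398046511104
(4,4): OLD=5211802279456101/35184372088832 → NEW=255, ERR=-3760212603196059/35184372088832
(4,5): OLD=47681784400016805/1125899906842624 → NEW=0, ERR=47681784400016805/1125899906842624
(4,6): OLD=2001385988821905939/18014398509481984 → NEW=0, ERR=2001385988821905939/18014398509481984
(5,0): OLD=98596914997457/549755813888 → NEW=255, ERR=-41590817543983/549755813888
(5,1): OLD=491381440368283/4398046511104 → NEW=0, ERR=491381440368283/4398046511104
(5,2): OLD=4858876829172205/35184372088832 → NEW=255, ERR=-4113138053479955/35184372088832
(5,3): OLD=20829625035319041/281474976710656 → NEW=0, ERR=20829625035319041/281474976710656
(5,4): OLD=1549521504793250603/18014398509481984 → NEW=0, ERR=1549521504793250603/18014398509481984
(5,5): OLD=17296396543763790075/144115188075855872 → NEW=0, ERR=17296396543763790075/144115188075855872
(5,6): OLD=437817784683794314325/2305843009213693952 → NEW=255, ERR=-150172182665697643435/2305843009213693952
Output grid:
  Row 0: ...#..#  (5 black, running=5)
  Row 1: ##.#.#.  (3 black, running=8)
  Row 2: ..#.#..  (5 black, running=13)
  Row 3: .#...#.  (5 black, running=18)
  Row 4: ..#.#..  (5 black, running=23)
  Row 5: #.#...#  (4 black, running=27)

Answer: 27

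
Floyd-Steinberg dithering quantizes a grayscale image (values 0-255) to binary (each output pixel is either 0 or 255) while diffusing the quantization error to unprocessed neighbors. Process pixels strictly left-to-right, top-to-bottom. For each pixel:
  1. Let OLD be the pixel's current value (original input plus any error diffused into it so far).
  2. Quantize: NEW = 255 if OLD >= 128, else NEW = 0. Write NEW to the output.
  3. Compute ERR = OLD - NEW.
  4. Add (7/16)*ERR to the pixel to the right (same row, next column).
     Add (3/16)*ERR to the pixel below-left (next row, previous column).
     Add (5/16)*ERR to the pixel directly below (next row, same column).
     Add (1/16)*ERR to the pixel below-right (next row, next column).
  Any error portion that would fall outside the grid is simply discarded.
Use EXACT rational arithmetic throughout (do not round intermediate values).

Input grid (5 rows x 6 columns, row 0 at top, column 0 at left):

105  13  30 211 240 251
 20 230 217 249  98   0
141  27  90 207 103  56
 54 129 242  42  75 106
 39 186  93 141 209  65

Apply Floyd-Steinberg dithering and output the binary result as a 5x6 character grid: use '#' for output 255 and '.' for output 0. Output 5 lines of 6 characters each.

Answer: ...###
.###..
#..##.
.##...
.#.##.

Derivation:
(0,0): OLD=105 → NEW=0, ERR=105
(0,1): OLD=943/16 → NEW=0, ERR=943/16
(0,2): OLD=14281/256 → NEW=0, ERR=14281/256
(0,3): OLD=964223/4096 → NEW=255, ERR=-80257/4096
(0,4): OLD=15166841/65536 → NEW=255, ERR=-1544839/65536
(0,5): OLD=252378703/1048576 → NEW=255, ERR=-15008177/1048576
(1,0): OLD=16349/256 → NEW=0, ERR=16349/256
(1,1): OLD=600843/2048 → NEW=255, ERR=78603/2048
(1,2): OLD=16464871/65536 → NEW=255, ERR=-246809/65536
(1,3): OLD=62992155/262144 → NEW=255, ERR=-3854565/262144
(1,4): OLD=1347081905/16777216 → NEW=0, ERR=1347081905/16777216
(1,5): OLD=7833440391/268435456 → NEW=0, ERR=7833440391/268435456
(2,0): OLD=5510057/32768 → NEW=255, ERR=-2845783/32768
(2,1): OLD=4491987/1048576 → NEW=0, ERR=4491987/1048576
(2,2): OLD=1515638585/16777216 → NEW=0, ERR=1515638585/16777216
(2,3): OLD=34460105649/134217728 → NEW=255, ERR=234585009/134217728
(2,4): OLD=572985620627/4294967296 → NEW=255, ERR=-522231039853/4294967296
(2,5): OLD=1164201617205/68719476736 → NEW=0, ERR=1164201617205/68719476736
(3,0): OLD=464120345/16777216 → NEW=0, ERR=464120345/16777216
(3,1): OLD=20663125029/134217728 → NEW=255, ERR=-13562395611/134217728
(3,2): OLD=243329273151/1073741824 → NEW=255, ERR=-30474891969/1073741824
(3,3): OLD=891765007421/68719476736 → NEW=0, ERR=891765007421/68719476736
(3,4): OLD=25269978161565/549755813888 → NEW=0, ERR=25269978161565/549755813888
(3,5): OLD=1088998199072019/8796093022208 → NEW=0, ERR=1088998199072019/8796093022208
(4,0): OLD=61629489239/2147483648 → NEW=0, ERR=61629489239/2147483648
(4,1): OLD=5613884164587/34359738368 → NEW=255, ERR=-3147849119253/34359738368
(4,2): OLD=44164076752977/1099511627776 → NEW=0, ERR=44164076752977/1099511627776
(4,3): OLD=2981401549720309/17592186044416 → NEW=255, ERR=-1504605891605771/17592186044416
(4,4): OLD=59101506433468997/281474976710656 → NEW=255, ERR=-12674612627748283/281474976710656
(4,5): OLD=391189628055088579/4503599627370496 → NEW=0, ERR=391189628055088579/4503599627370496
Row 0: ...###
Row 1: .###..
Row 2: #..##.
Row 3: .##...
Row 4: .#.##.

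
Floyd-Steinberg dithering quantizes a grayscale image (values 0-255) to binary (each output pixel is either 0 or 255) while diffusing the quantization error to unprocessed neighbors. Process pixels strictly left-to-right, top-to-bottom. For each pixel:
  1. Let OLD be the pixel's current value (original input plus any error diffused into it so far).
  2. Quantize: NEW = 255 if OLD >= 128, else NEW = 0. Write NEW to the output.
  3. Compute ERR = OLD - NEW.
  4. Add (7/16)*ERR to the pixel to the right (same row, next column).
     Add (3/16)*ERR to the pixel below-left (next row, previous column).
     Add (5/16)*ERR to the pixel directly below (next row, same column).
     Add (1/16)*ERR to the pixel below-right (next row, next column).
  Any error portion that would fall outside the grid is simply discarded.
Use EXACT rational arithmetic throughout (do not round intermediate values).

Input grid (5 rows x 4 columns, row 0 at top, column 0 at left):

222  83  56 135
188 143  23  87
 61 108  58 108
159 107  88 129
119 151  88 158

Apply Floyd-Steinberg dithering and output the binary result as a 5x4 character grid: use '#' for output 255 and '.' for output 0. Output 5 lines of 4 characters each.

(0,0): OLD=222 → NEW=255, ERR=-33
(0,1): OLD=1097/16 → NEW=0, ERR=1097/16
(0,2): OLD=22015/256 → NEW=0, ERR=22015/256
(0,3): OLD=707065/4096 → NEW=255, ERR=-337415/4096
(1,0): OLD=48779/256 → NEW=255, ERR=-16501/256
(1,1): OLD=307789/2048 → NEW=255, ERR=-214451/2048
(1,2): OLD=-465199/65536 → NEW=0, ERR=-465199/65536
(1,3): OLD=66612359/1048576 → NEW=0, ERR=66612359/1048576
(2,0): OLD=695455/32768 → NEW=0, ERR=695455/32768
(2,1): OLD=83050565/1048576 → NEW=0, ERR=83050565/1048576
(2,2): OLD=200906841/2097152 → NEW=0, ERR=200906841/2097152
(2,3): OLD=5681463765/33554432 → NEW=255, ERR=-2874916395/33554432
(3,0): OLD=3028001839/16777216 → NEW=255, ERR=-1250188241/16777216
(3,1): OLD=31793158449/268435456 → NEW=0, ERR=31793158449/268435456
(3,2): OLD=681352560591/4294967296 → NEW=255, ERR=-413864099889/4294967296
(3,3): OLD=4539274517289/68719476736 → NEW=0, ERR=4539274517289/68719476736
(4,0): OLD=506465524291/4294967296 → NEW=0, ERR=506465524291/4294967296
(4,1): OLD=7451855921865/34359738368 → NEW=255, ERR=-1309877361975/34359738368
(4,2): OLD=67066484300329/1099511627776 → NEW=0, ERR=67066484300329/1099511627776
(4,3): OLD=3506223536931567/17592186044416 → NEW=255, ERR=-979783904394513/17592186044416
Row 0: #..#
Row 1: ##..
Row 2: ...#
Row 3: #.#.
Row 4: .#.#

Answer: #..#
##..
...#
#.#.
.#.#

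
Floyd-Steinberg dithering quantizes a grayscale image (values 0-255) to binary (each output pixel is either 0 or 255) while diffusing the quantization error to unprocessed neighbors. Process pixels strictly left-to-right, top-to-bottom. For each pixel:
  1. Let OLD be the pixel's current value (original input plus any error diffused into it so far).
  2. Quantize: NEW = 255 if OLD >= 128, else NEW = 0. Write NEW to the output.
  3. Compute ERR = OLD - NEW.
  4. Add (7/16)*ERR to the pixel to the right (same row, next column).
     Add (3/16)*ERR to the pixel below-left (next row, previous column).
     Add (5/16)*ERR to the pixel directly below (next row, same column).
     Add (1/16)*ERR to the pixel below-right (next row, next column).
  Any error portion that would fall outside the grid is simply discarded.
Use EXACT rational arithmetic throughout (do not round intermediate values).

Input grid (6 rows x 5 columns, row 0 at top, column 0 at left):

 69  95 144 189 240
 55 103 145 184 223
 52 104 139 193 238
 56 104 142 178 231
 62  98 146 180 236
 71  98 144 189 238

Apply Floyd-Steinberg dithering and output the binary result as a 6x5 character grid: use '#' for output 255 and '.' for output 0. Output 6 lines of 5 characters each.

(0,0): OLD=69 → NEW=0, ERR=69
(0,1): OLD=2003/16 → NEW=0, ERR=2003/16
(0,2): OLD=50885/256 → NEW=255, ERR=-14395/256
(0,3): OLD=673379/4096 → NEW=255, ERR=-371101/4096
(0,4): OLD=13130933/65536 → NEW=255, ERR=-3580747/65536
(1,0): OLD=25609/256 → NEW=0, ERR=25609/256
(1,1): OLD=367935/2048 → NEW=255, ERR=-154305/2048
(1,2): OLD=5590315/65536 → NEW=0, ERR=5590315/65536
(1,3): OLD=46988687/262144 → NEW=255, ERR=-19858033/262144
(1,4): OLD=700958157/4194304 → NEW=255, ERR=-368589363/4194304
(2,0): OLD=2265381/32768 → NEW=0, ERR=2265381/32768
(2,1): OLD=139405287/1048576 → NEW=255, ERR=-127981593/1048576
(2,2): OLD=1566086517/16777216 → NEW=0, ERR=1566086517/16777216
(2,3): OLD=53424126351/268435456 → NEW=255, ERR=-15026914929/268435456
(2,4): OLD=778730589993/4294967296 → NEW=255, ERR=-316486070487/4294967296
(3,0): OLD=918040277/16777216 → NEW=0, ERR=918040277/16777216
(3,1): OLD=14981588273/134217728 → NEW=0, ERR=14981588273/134217728
(3,2): OLD=867070480619/4294967296 → NEW=255, ERR=-228146179861/4294967296
(3,3): OLD=1110543792819/8589934592 → NEW=255, ERR=-1079889528141/8589934592
(3,4): OLD=20543449572447/137438953472 → NEW=255, ERR=-14503483562913/137438953472
(4,0): OLD=214810362075/2147483648 → NEW=0, ERR=214810362075/2147483648
(4,1): OLD=11689487684187/68719476736 → NEW=255, ERR=-5833978883493/68719476736
(4,2): OLD=83192375602357/1099511627776 → NEW=0, ERR=83192375602357/1099511627776
(4,3): OLD=2651321791646811/17592186044416 → NEW=255, ERR=-1834685649679269/17592186044416
(4,4): OLD=42091451722062845/281474976710656 → NEW=255, ERR=-29684667339154435/281474976710656
(5,0): OLD=94933046853617/1099511627776 → NEW=0, ERR=94933046853617/1099511627776
(5,1): OLD=1140703640919059/8796093022208 → NEW=255, ERR=-1102300079743981/8796093022208
(5,2): OLD=24758030034895275/281474976710656 → NEW=0, ERR=24758030034895275/281474976710656
(5,3): OLD=202488733494922309/1125899906842624 → NEW=255, ERR=-84615742749946811/1125899906842624
(5,4): OLD=2984003417644522599/18014398509481984 → NEW=255, ERR=-1609668202273383321/18014398509481984
Row 0: ..###
Row 1: .#.##
Row 2: .#.##
Row 3: ..###
Row 4: .#.##
Row 5: .#.##

Answer: ..###
.#.##
.#.##
..###
.#.##
.#.##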